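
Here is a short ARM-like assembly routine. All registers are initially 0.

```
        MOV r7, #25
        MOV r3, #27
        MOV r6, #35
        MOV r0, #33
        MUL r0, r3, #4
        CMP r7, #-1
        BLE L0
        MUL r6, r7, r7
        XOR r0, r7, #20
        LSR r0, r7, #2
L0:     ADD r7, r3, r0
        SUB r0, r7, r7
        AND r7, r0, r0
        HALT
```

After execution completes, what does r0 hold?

0

after MOV r7, #25: r7=25
after MOV r3, #27: r3=27
after MOV r6, #35: r6=35
after MOV r0, #33: r0=33
after MUL r0, r3, #4: r0=27*4=108
CMP r7, #-1  (cmp 25,-1)
BLE L0: not taken
after MUL r6, r7, r7: r6=25*25=625
after XOR r0, r7, #20: r0=25^20=13
after LSR r0, r7, #2: r0=25>>2=6
after ADD r7, r3, r0: r7=27+6=33
after SUB r0, r7, r7: r0=33-33=0
after AND r7, r0, r0: r7=0&0=0
halt.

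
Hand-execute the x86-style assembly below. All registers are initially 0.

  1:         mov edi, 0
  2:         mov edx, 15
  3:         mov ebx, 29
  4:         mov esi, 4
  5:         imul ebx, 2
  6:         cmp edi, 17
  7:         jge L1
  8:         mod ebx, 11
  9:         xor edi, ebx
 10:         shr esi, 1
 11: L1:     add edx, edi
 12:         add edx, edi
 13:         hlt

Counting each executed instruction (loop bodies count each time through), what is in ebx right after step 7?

58

edi=0
edx=15
ebx=29
esi=4
ebx=29*2=58
cmp edi, 17  (cmp 0,17)
jge L1: not taken
After step 7: ebx = 58.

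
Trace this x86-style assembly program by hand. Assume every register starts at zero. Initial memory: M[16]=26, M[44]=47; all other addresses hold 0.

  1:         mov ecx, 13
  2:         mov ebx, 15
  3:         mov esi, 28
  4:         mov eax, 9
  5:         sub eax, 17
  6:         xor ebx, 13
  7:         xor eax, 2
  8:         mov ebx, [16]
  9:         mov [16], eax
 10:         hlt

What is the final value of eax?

-6

ecx=13
ebx=15
esi=28
eax=9
eax=9-17=-8
ebx=15^13=2
eax=(-8)^2=-6
ebx=M[16]=26
mov [16], eax → M[16]=-6
halt.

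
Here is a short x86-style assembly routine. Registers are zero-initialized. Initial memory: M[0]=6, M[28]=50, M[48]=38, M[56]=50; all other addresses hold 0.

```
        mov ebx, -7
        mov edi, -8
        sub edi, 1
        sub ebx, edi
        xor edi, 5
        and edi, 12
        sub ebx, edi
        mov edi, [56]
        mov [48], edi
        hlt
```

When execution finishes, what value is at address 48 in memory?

50

ebx=-7
edi=-8
edi=(-8)-1=-9
ebx=(-7)-(-9)=2
edi=(-9)^5=-14
edi=(-14)&12=0
ebx=2-0=2
edi=M[56]=50
mov [48], edi → M[48]=50
halt.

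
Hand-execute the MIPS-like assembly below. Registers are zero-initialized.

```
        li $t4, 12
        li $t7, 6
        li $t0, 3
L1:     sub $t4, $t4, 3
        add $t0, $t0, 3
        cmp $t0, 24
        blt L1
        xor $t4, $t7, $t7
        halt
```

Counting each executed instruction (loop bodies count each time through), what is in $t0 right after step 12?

9

li $t4, 12 → $t4=12
li $t7, 6 → $t7=6
li $t0, 3 → $t0=3
sub $t4, $t4, 3 → $t4=12-3=9
add $t0, $t0, 3 → $t0=3+3=6
cmp $t0, 24  (cmp 6,24)
blt L1: taken
sub $t4, $t4, 3 → $t4=9-3=6
add $t0, $t0, 3 → $t0=6+3=9
cmp $t0, 24  (cmp 9,24)
blt L1: taken
sub $t4, $t4, 3 → $t4=6-3=3
After step 12: $t0 = 9.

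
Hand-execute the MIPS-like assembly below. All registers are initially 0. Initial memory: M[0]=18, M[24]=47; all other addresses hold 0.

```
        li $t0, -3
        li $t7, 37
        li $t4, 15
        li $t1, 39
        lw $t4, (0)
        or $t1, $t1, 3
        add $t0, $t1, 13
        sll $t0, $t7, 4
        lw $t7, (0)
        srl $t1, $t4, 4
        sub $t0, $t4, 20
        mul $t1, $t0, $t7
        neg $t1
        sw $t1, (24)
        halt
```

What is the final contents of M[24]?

36

after li $t0, -3: $t0=-3
after li $t7, 37: $t7=37
after li $t4, 15: $t4=15
after li $t1, 39: $t1=39
after lw $t4, (0): $t4=M[0]=18
after or $t1, $t1, 3: $t1=39|3=39
after add $t0, $t1, 13: $t0=39+13=52
after sll $t0, $t7, 4: $t0=37<<4=592
after lw $t7, (0): $t7=M[0]=18
after srl $t1, $t4, 4: $t1=18>>4=1
after sub $t0, $t4, 20: $t0=18-20=-2
after mul $t1, $t0, $t7: $t1=(-2)*18=-36
after neg $t1: $t1=-(-36)=36
sw $t1, (24) → M[24]=36
halt.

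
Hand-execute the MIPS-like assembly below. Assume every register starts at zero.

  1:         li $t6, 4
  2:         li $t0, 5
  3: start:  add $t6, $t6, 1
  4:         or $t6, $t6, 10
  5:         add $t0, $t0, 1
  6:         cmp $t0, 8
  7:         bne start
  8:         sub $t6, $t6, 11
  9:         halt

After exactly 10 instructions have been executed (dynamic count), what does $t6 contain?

li $t6, 4 → $t6=4
li $t0, 5 → $t0=5
add $t6, $t6, 1 → $t6=4+1=5
or $t6, $t6, 10 → $t6=5|10=15
add $t0, $t0, 1 → $t0=5+1=6
cmp $t0, 8  (cmp 6,8)
bne start: taken
add $t6, $t6, 1 → $t6=15+1=16
or $t6, $t6, 10 → $t6=16|10=26
add $t0, $t0, 1 → $t0=6+1=7
After step 10: $t6 = 26.

26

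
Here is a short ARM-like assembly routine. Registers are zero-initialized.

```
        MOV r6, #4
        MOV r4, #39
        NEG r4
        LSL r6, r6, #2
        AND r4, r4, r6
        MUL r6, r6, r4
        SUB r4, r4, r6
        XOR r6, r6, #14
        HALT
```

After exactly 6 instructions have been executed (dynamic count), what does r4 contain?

16

r6=4
r4=39
r4=-(39)=-39
r6=4<<2=16
r4=(-39)&16=16
r6=16*16=256
After step 6: r4 = 16.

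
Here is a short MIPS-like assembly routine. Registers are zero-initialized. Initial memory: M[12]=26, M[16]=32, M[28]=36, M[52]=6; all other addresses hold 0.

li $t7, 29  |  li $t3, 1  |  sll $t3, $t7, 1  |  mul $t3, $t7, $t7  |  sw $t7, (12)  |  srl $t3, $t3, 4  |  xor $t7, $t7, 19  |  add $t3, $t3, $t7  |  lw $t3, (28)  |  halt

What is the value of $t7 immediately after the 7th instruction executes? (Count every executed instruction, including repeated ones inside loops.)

14

li $t7, 29 → $t7=29
li $t3, 1 → $t3=1
sll $t3, $t7, 1 → $t3=29<<1=58
mul $t3, $t7, $t7 → $t3=29*29=841
sw $t7, (12) → M[12]=29
srl $t3, $t3, 4 → $t3=841>>4=52
xor $t7, $t7, 19 → $t7=29^19=14
After step 7: $t7 = 14.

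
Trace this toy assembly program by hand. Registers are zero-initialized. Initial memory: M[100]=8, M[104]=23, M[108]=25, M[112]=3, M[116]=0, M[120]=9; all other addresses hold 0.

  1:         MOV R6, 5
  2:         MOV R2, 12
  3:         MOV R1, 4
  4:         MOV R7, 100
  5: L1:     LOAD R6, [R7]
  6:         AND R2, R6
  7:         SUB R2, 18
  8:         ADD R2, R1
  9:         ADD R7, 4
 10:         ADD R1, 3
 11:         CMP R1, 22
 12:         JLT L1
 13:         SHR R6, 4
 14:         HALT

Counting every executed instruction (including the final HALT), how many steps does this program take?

R6=5
R2=12
R1=4
R7=100
R6=M[100]=8
R2=12&8=8
R2=8-18=-10
R2=(-10)+4=-6
R7=100+4=104
R1=4+3=7
CMP R1, 22  (cmp 7,22)
JLT L1: taken
R6=M[104]=23
R2=(-6)&23=18
R2=18-18=0
R2=0+7=7
R7=104+4=108
R1=7+3=10
CMP R1, 22  (cmp 10,22)
JLT L1: taken
R6=M[108]=25
R2=7&25=1
R2=1-18=-17
R2=(-17)+10=-7
R7=108+4=112
R1=10+3=13
CMP R1, 22  (cmp 13,22)
JLT L1: taken
R6=M[112]=3
R2=(-7)&3=1
R2=1-18=-17
R2=(-17)+13=-4
R7=112+4=116
R1=13+3=16
CMP R1, 22  (cmp 16,22)
JLT L1: taken
R6=M[116]=0
R2=(-4)&0=0
R2=0-18=-18
R2=(-18)+16=-2
R7=116+4=120
R1=16+3=19
CMP R1, 22  (cmp 19,22)
JLT L1: taken
R6=M[120]=9
R2=(-2)&9=8
R2=8-18=-10
R2=(-10)+19=9
R7=120+4=124
R1=19+3=22
CMP R1, 22  (cmp 22,22)
JLT L1: not taken
R6=9>>4=0
halt.
Total executed instructions: 54.

54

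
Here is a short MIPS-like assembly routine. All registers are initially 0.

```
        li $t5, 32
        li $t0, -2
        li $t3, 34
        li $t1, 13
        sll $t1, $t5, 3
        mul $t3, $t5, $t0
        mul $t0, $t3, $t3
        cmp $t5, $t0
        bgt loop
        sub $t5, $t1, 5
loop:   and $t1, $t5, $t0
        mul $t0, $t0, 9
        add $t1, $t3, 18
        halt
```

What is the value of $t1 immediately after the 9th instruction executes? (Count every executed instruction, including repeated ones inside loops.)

after li $t5, 32: $t5=32
after li $t0, -2: $t0=-2
after li $t3, 34: $t3=34
after li $t1, 13: $t1=13
after sll $t1, $t5, 3: $t1=32<<3=256
after mul $t3, $t5, $t0: $t3=32*(-2)=-64
after mul $t0, $t3, $t3: $t0=(-64)*(-64)=4096
cmp $t5, $t0  (cmp 32,4096)
bgt loop: not taken
After step 9: $t1 = 256.

256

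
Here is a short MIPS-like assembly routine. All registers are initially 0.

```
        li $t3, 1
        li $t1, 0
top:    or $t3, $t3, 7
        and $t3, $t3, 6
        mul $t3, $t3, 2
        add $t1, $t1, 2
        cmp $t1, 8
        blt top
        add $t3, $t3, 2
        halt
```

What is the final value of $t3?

14

li $t3, 1 → $t3=1
li $t1, 0 → $t1=0
or $t3, $t3, 7 → $t3=1|7=7
and $t3, $t3, 6 → $t3=7&6=6
mul $t3, $t3, 2 → $t3=6*2=12
add $t1, $t1, 2 → $t1=0+2=2
cmp $t1, 8  (cmp 2,8)
blt top: taken
or $t3, $t3, 7 → $t3=12|7=15
and $t3, $t3, 6 → $t3=15&6=6
mul $t3, $t3, 2 → $t3=6*2=12
add $t1, $t1, 2 → $t1=2+2=4
cmp $t1, 8  (cmp 4,8)
blt top: taken
or $t3, $t3, 7 → $t3=12|7=15
and $t3, $t3, 6 → $t3=15&6=6
mul $t3, $t3, 2 → $t3=6*2=12
add $t1, $t1, 2 → $t1=4+2=6
cmp $t1, 8  (cmp 6,8)
blt top: taken
or $t3, $t3, 7 → $t3=12|7=15
and $t3, $t3, 6 → $t3=15&6=6
mul $t3, $t3, 2 → $t3=6*2=12
add $t1, $t1, 2 → $t1=6+2=8
cmp $t1, 8  (cmp 8,8)
blt top: not taken
add $t3, $t3, 2 → $t3=12+2=14
halt.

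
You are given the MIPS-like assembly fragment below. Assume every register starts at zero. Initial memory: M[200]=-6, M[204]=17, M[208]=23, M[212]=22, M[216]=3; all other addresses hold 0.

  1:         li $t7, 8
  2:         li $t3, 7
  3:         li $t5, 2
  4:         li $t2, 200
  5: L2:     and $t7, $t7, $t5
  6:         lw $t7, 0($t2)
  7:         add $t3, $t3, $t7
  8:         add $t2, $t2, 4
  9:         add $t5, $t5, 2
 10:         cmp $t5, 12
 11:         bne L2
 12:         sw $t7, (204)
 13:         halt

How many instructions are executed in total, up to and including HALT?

$t7=8
$t3=7
$t5=2
$t2=200
$t7=8&2=0
$t7=M[200]=-6
$t3=7+(-6)=1
$t2=200+4=204
$t5=2+2=4
cmp $t5, 12  (cmp 4,12)
bne L2: taken
$t7=(-6)&4=0
$t7=M[204]=17
$t3=1+17=18
$t2=204+4=208
$t5=4+2=6
cmp $t5, 12  (cmp 6,12)
bne L2: taken
$t7=17&6=0
$t7=M[208]=23
$t3=18+23=41
$t2=208+4=212
$t5=6+2=8
cmp $t5, 12  (cmp 8,12)
bne L2: taken
$t7=23&8=0
$t7=M[212]=22
$t3=41+22=63
$t2=212+4=216
$t5=8+2=10
cmp $t5, 12  (cmp 10,12)
bne L2: taken
$t7=22&10=2
$t7=M[216]=3
$t3=63+3=66
$t2=216+4=220
$t5=10+2=12
cmp $t5, 12  (cmp 12,12)
bne L2: not taken
sw $t7, (204) → M[204]=3
halt.
Total executed instructions: 41.

41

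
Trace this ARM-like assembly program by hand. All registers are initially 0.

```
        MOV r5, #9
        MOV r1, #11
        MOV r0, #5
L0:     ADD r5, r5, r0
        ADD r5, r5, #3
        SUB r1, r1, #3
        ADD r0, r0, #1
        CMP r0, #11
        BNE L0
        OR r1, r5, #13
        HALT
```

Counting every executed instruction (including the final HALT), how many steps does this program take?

r5=9
r1=11
r0=5
r5=9+5=14
r5=14+3=17
r1=11-3=8
r0=5+1=6
CMP r0, #11  (cmp 6,11)
BNE L0: taken
r5=17+6=23
r5=23+3=26
r1=8-3=5
r0=6+1=7
CMP r0, #11  (cmp 7,11)
BNE L0: taken
r5=26+7=33
r5=33+3=36
r1=5-3=2
r0=7+1=8
CMP r0, #11  (cmp 8,11)
BNE L0: taken
r5=36+8=44
r5=44+3=47
r1=2-3=-1
r0=8+1=9
CMP r0, #11  (cmp 9,11)
BNE L0: taken
r5=47+9=56
r5=56+3=59
r1=(-1)-3=-4
r0=9+1=10
CMP r0, #11  (cmp 10,11)
BNE L0: taken
r5=59+10=69
r5=69+3=72
r1=(-4)-3=-7
r0=10+1=11
CMP r0, #11  (cmp 11,11)
BNE L0: not taken
r1=72|13=77
halt.
Total executed instructions: 41.

41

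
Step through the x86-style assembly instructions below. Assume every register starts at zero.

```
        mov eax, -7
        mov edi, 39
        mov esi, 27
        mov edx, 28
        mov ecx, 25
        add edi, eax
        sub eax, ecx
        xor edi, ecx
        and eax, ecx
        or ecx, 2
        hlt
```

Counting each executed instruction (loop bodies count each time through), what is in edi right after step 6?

32

eax=-7
edi=39
esi=27
edx=28
ecx=25
edi=39+(-7)=32
After step 6: edi = 32.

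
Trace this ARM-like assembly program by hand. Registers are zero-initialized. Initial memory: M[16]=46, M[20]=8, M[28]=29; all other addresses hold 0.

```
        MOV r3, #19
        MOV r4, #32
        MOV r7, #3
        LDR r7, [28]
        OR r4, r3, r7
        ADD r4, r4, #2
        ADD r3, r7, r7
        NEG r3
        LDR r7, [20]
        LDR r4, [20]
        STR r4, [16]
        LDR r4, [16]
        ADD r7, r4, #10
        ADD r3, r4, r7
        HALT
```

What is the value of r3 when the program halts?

26

r3=19
r4=32
r7=3
r7=M[28]=29
r4=19|29=31
r4=31+2=33
r3=29+29=58
r3=-(58)=-58
r7=M[20]=8
r4=M[20]=8
STR r4, [16] → M[16]=8
r4=M[16]=8
r7=8+10=18
r3=8+18=26
halt.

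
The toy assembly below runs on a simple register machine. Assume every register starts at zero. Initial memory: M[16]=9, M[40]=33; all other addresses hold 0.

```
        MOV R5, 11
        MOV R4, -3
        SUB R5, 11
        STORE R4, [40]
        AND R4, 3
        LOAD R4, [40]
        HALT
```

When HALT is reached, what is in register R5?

R5=11
R4=-3
R5=11-11=0
STORE R4, [40] → M[40]=-3
R4=(-3)&3=1
R4=M[40]=-3
halt.

0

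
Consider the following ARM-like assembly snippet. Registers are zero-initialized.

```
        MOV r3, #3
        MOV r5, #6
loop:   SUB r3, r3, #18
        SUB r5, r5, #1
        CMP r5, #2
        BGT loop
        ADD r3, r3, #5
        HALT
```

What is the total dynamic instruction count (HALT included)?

after MOV r3, #3: r3=3
after MOV r5, #6: r5=6
after SUB r3, r3, #18: r3=3-18=-15
after SUB r5, r5, #1: r5=6-1=5
CMP r5, #2  (cmp 5,2)
BGT loop: taken
after SUB r3, r3, #18: r3=(-15)-18=-33
after SUB r5, r5, #1: r5=5-1=4
CMP r5, #2  (cmp 4,2)
BGT loop: taken
after SUB r3, r3, #18: r3=(-33)-18=-51
after SUB r5, r5, #1: r5=4-1=3
CMP r5, #2  (cmp 3,2)
BGT loop: taken
after SUB r3, r3, #18: r3=(-51)-18=-69
after SUB r5, r5, #1: r5=3-1=2
CMP r5, #2  (cmp 2,2)
BGT loop: not taken
after ADD r3, r3, #5: r3=(-69)+5=-64
halt.
Total executed instructions: 20.

20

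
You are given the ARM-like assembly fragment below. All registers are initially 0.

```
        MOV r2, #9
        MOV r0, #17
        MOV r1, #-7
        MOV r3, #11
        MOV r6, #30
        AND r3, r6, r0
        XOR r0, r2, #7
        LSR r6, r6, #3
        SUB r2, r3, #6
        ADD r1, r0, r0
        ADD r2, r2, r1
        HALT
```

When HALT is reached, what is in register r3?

16

after MOV r2, #9: r2=9
after MOV r0, #17: r0=17
after MOV r1, #-7: r1=-7
after MOV r3, #11: r3=11
after MOV r6, #30: r6=30
after AND r3, r6, r0: r3=30&17=16
after XOR r0, r2, #7: r0=9^7=14
after LSR r6, r6, #3: r6=30>>3=3
after SUB r2, r3, #6: r2=16-6=10
after ADD r1, r0, r0: r1=14+14=28
after ADD r2, r2, r1: r2=10+28=38
halt.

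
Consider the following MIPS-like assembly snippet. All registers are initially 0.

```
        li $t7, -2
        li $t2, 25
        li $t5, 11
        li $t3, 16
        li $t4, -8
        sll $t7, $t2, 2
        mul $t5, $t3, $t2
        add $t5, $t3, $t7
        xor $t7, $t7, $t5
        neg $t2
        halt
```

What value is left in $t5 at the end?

$t7=-2
$t2=25
$t5=11
$t3=16
$t4=-8
$t7=25<<2=100
$t5=16*25=400
$t5=16+100=116
$t7=100^116=16
$t2=-(25)=-25
halt.

116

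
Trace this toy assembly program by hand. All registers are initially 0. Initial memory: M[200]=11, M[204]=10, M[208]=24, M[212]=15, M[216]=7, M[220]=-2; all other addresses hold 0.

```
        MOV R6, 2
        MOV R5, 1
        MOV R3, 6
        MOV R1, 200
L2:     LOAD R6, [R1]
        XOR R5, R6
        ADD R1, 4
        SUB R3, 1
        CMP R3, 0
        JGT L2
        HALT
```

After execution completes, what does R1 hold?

R6=2
R5=1
R3=6
R1=200
R6=M[200]=11
R5=1^11=10
R1=200+4=204
R3=6-1=5
CMP R3, 0  (cmp 5,0)
JGT L2: taken
R6=M[204]=10
R5=10^10=0
R1=204+4=208
R3=5-1=4
CMP R3, 0  (cmp 4,0)
JGT L2: taken
R6=M[208]=24
R5=0^24=24
R1=208+4=212
R3=4-1=3
CMP R3, 0  (cmp 3,0)
JGT L2: taken
R6=M[212]=15
R5=24^15=23
R1=212+4=216
R3=3-1=2
CMP R3, 0  (cmp 2,0)
JGT L2: taken
R6=M[216]=7
R5=23^7=16
R1=216+4=220
R3=2-1=1
CMP R3, 0  (cmp 1,0)
JGT L2: taken
R6=M[220]=-2
R5=16^(-2)=-18
R1=220+4=224
R3=1-1=0
CMP R3, 0  (cmp 0,0)
JGT L2: not taken
halt.

224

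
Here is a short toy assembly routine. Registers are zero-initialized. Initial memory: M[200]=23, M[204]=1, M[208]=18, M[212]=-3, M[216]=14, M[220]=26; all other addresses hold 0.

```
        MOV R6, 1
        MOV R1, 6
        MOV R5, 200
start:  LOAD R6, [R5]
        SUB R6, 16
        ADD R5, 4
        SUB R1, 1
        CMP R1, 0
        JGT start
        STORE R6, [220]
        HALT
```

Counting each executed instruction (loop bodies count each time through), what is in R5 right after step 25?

after MOV R6, 1: R6=1
after MOV R1, 6: R1=6
after MOV R5, 200: R5=200
after LOAD R6, [R5]: R6=M[200]=23
after SUB R6, 16: R6=23-16=7
after ADD R5, 4: R5=200+4=204
after SUB R1, 1: R1=6-1=5
CMP R1, 0  (cmp 5,0)
JGT start: taken
after LOAD R6, [R5]: R6=M[204]=1
after SUB R6, 16: R6=1-16=-15
after ADD R5, 4: R5=204+4=208
after SUB R1, 1: R1=5-1=4
CMP R1, 0  (cmp 4,0)
JGT start: taken
after LOAD R6, [R5]: R6=M[208]=18
after SUB R6, 16: R6=18-16=2
after ADD R5, 4: R5=208+4=212
after SUB R1, 1: R1=4-1=3
CMP R1, 0  (cmp 3,0)
JGT start: taken
after LOAD R6, [R5]: R6=M[212]=-3
after SUB R6, 16: R6=(-3)-16=-19
after ADD R5, 4: R5=212+4=216
after SUB R1, 1: R1=3-1=2
After step 25: R5 = 216.

216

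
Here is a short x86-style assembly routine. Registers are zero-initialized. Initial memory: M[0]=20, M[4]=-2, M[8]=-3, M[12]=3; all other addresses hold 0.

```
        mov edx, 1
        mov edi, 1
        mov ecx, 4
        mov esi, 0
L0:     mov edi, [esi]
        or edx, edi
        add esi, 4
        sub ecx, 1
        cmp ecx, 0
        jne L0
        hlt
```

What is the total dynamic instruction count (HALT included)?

mov edx, 1 → edx=1
mov edi, 1 → edi=1
mov ecx, 4 → ecx=4
mov esi, 0 → esi=0
mov edi, [esi] → edi=M[0]=20
or edx, edi → edx=1|20=21
add esi, 4 → esi=0+4=4
sub ecx, 1 → ecx=4-1=3
cmp ecx, 0  (cmp 3,0)
jne L0: taken
mov edi, [esi] → edi=M[4]=-2
or edx, edi → edx=21|(-2)=-1
add esi, 4 → esi=4+4=8
sub ecx, 1 → ecx=3-1=2
cmp ecx, 0  (cmp 2,0)
jne L0: taken
mov edi, [esi] → edi=M[8]=-3
or edx, edi → edx=(-1)|(-3)=-1
add esi, 4 → esi=8+4=12
sub ecx, 1 → ecx=2-1=1
cmp ecx, 0  (cmp 1,0)
jne L0: taken
mov edi, [esi] → edi=M[12]=3
or edx, edi → edx=(-1)|3=-1
add esi, 4 → esi=12+4=16
sub ecx, 1 → ecx=1-1=0
cmp ecx, 0  (cmp 0,0)
jne L0: not taken
halt.
Total executed instructions: 29.

29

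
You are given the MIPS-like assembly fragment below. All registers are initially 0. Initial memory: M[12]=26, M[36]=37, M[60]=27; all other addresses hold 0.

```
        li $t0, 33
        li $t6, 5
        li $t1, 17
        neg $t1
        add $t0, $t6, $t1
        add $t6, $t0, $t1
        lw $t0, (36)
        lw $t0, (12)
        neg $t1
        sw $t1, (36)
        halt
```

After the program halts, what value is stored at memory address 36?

after li $t0, 33: $t0=33
after li $t6, 5: $t6=5
after li $t1, 17: $t1=17
after neg $t1: $t1=-(17)=-17
after add $t0, $t6, $t1: $t0=5+(-17)=-12
after add $t6, $t0, $t1: $t6=(-12)+(-17)=-29
after lw $t0, (36): $t0=M[36]=37
after lw $t0, (12): $t0=M[12]=26
after neg $t1: $t1=-(-17)=17
sw $t1, (36) → M[36]=17
halt.

17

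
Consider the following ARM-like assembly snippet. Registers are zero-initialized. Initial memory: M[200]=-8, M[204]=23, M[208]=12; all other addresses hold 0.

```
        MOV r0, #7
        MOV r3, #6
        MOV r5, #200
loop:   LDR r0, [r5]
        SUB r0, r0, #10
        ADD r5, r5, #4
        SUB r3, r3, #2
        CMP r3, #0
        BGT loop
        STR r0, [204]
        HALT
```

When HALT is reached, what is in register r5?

MOV r0, #7 → r0=7
MOV r3, #6 → r3=6
MOV r5, #200 → r5=200
LDR r0, [r5] → r0=M[200]=-8
SUB r0, r0, #10 → r0=(-8)-10=-18
ADD r5, r5, #4 → r5=200+4=204
SUB r3, r3, #2 → r3=6-2=4
CMP r3, #0  (cmp 4,0)
BGT loop: taken
LDR r0, [r5] → r0=M[204]=23
SUB r0, r0, #10 → r0=23-10=13
ADD r5, r5, #4 → r5=204+4=208
SUB r3, r3, #2 → r3=4-2=2
CMP r3, #0  (cmp 2,0)
BGT loop: taken
LDR r0, [r5] → r0=M[208]=12
SUB r0, r0, #10 → r0=12-10=2
ADD r5, r5, #4 → r5=208+4=212
SUB r3, r3, #2 → r3=2-2=0
CMP r3, #0  (cmp 0,0)
BGT loop: not taken
STR r0, [204] → M[204]=2
halt.

212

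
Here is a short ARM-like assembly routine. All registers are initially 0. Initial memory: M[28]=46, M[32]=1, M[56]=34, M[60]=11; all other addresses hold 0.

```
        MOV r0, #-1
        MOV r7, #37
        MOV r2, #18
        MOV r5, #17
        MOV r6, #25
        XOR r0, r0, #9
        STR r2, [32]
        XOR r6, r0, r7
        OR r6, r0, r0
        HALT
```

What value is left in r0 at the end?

after MOV r0, #-1: r0=-1
after MOV r7, #37: r7=37
after MOV r2, #18: r2=18
after MOV r5, #17: r5=17
after MOV r6, #25: r6=25
after XOR r0, r0, #9: r0=(-1)^9=-10
STR r2, [32] → M[32]=18
after XOR r6, r0, r7: r6=(-10)^37=-45
after OR r6, r0, r0: r6=(-10)|(-10)=-10
halt.

-10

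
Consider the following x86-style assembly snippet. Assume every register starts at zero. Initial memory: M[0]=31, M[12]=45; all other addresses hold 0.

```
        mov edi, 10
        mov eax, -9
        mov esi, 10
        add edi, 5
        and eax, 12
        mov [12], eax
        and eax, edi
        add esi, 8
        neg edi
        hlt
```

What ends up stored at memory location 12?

4

mov edi, 10 → edi=10
mov eax, -9 → eax=-9
mov esi, 10 → esi=10
add edi, 5 → edi=10+5=15
and eax, 12 → eax=(-9)&12=4
mov [12], eax → M[12]=4
and eax, edi → eax=4&15=4
add esi, 8 → esi=10+8=18
neg edi → edi=-(15)=-15
halt.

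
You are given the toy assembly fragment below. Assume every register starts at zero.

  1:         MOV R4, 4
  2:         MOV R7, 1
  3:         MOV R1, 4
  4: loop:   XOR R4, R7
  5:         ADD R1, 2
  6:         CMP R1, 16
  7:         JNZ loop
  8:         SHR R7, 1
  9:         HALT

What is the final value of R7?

0

after MOV R4, 4: R4=4
after MOV R7, 1: R7=1
after MOV R1, 4: R1=4
after XOR R4, R7: R4=4^1=5
after ADD R1, 2: R1=4+2=6
CMP R1, 16  (cmp 6,16)
JNZ loop: taken
after XOR R4, R7: R4=5^1=4
after ADD R1, 2: R1=6+2=8
CMP R1, 16  (cmp 8,16)
JNZ loop: taken
after XOR R4, R7: R4=4^1=5
after ADD R1, 2: R1=8+2=10
CMP R1, 16  (cmp 10,16)
JNZ loop: taken
after XOR R4, R7: R4=5^1=4
after ADD R1, 2: R1=10+2=12
CMP R1, 16  (cmp 12,16)
JNZ loop: taken
after XOR R4, R7: R4=4^1=5
after ADD R1, 2: R1=12+2=14
CMP R1, 16  (cmp 14,16)
JNZ loop: taken
after XOR R4, R7: R4=5^1=4
after ADD R1, 2: R1=14+2=16
CMP R1, 16  (cmp 16,16)
JNZ loop: not taken
after SHR R7, 1: R7=1>>1=0
halt.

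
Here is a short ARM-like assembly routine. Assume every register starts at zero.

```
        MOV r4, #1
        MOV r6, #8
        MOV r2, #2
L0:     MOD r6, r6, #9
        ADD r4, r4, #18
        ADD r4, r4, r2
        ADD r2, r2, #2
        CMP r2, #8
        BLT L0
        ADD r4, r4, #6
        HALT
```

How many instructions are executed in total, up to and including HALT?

r4=1
r6=8
r2=2
r6=8%9=8
r4=1+18=19
r4=19+2=21
r2=2+2=4
CMP r2, #8  (cmp 4,8)
BLT L0: taken
r6=8%9=8
r4=21+18=39
r4=39+4=43
r2=4+2=6
CMP r2, #8  (cmp 6,8)
BLT L0: taken
r6=8%9=8
r4=43+18=61
r4=61+6=67
r2=6+2=8
CMP r2, #8  (cmp 8,8)
BLT L0: not taken
r4=67+6=73
halt.
Total executed instructions: 23.

23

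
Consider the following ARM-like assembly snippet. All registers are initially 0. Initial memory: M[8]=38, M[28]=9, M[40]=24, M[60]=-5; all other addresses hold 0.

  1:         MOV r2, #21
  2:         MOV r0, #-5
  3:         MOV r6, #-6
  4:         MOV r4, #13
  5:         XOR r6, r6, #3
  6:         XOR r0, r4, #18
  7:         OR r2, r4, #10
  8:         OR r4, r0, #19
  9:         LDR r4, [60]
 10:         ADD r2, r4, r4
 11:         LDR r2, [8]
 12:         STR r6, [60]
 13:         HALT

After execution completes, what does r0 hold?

after MOV r2, #21: r2=21
after MOV r0, #-5: r0=-5
after MOV r6, #-6: r6=-6
after MOV r4, #13: r4=13
after XOR r6, r6, #3: r6=(-6)^3=-7
after XOR r0, r4, #18: r0=13^18=31
after OR r2, r4, #10: r2=13|10=15
after OR r4, r0, #19: r4=31|19=31
after LDR r4, [60]: r4=M[60]=-5
after ADD r2, r4, r4: r2=(-5)+(-5)=-10
after LDR r2, [8]: r2=M[8]=38
STR r6, [60] → M[60]=-7
halt.

31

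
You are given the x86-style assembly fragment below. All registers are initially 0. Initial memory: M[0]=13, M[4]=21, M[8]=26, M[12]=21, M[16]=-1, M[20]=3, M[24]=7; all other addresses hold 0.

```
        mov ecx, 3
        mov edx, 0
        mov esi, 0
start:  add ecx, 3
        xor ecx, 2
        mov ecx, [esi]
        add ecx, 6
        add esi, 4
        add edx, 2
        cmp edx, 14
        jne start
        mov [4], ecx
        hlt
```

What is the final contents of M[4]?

13

mov ecx, 3 → ecx=3
mov edx, 0 → edx=0
mov esi, 0 → esi=0
add ecx, 3 → ecx=3+3=6
xor ecx, 2 → ecx=6^2=4
mov ecx, [esi] → ecx=M[0]=13
add ecx, 6 → ecx=13+6=19
add esi, 4 → esi=0+4=4
add edx, 2 → edx=0+2=2
cmp edx, 14  (cmp 2,14)
jne start: taken
add ecx, 3 → ecx=19+3=22
xor ecx, 2 → ecx=22^2=20
mov ecx, [esi] → ecx=M[4]=21
add ecx, 6 → ecx=21+6=27
add esi, 4 → esi=4+4=8
add edx, 2 → edx=2+2=4
cmp edx, 14  (cmp 4,14)
jne start: taken
add ecx, 3 → ecx=27+3=30
xor ecx, 2 → ecx=30^2=28
mov ecx, [esi] → ecx=M[8]=26
add ecx, 6 → ecx=26+6=32
add esi, 4 → esi=8+4=12
add edx, 2 → edx=4+2=6
cmp edx, 14  (cmp 6,14)
jne start: taken
add ecx, 3 → ecx=32+3=35
xor ecx, 2 → ecx=35^2=33
mov ecx, [esi] → ecx=M[12]=21
add ecx, 6 → ecx=21+6=27
add esi, 4 → esi=12+4=16
add edx, 2 → edx=6+2=8
cmp edx, 14  (cmp 8,14)
jne start: taken
add ecx, 3 → ecx=27+3=30
xor ecx, 2 → ecx=30^2=28
mov ecx, [esi] → ecx=M[16]=-1
add ecx, 6 → ecx=(-1)+6=5
add esi, 4 → esi=16+4=20
add edx, 2 → edx=8+2=10
cmp edx, 14  (cmp 10,14)
jne start: taken
add ecx, 3 → ecx=5+3=8
xor ecx, 2 → ecx=8^2=10
mov ecx, [esi] → ecx=M[20]=3
add ecx, 6 → ecx=3+6=9
add esi, 4 → esi=20+4=24
add edx, 2 → edx=10+2=12
cmp edx, 14  (cmp 12,14)
jne start: taken
add ecx, 3 → ecx=9+3=12
xor ecx, 2 → ecx=12^2=14
mov ecx, [esi] → ecx=M[24]=7
add ecx, 6 → ecx=7+6=13
add esi, 4 → esi=24+4=28
add edx, 2 → edx=12+2=14
cmp edx, 14  (cmp 14,14)
jne start: not taken
mov [4], ecx → M[4]=13
halt.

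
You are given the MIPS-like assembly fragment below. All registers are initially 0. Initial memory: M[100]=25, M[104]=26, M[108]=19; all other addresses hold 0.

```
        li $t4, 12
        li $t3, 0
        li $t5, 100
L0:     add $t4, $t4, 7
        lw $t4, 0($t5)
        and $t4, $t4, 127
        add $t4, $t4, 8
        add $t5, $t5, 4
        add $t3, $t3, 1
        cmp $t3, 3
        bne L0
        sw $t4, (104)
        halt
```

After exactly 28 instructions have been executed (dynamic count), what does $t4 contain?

27

after li $t4, 12: $t4=12
after li $t3, 0: $t3=0
after li $t5, 100: $t5=100
after add $t4, $t4, 7: $t4=12+7=19
after lw $t4, 0($t5): $t4=M[100]=25
after and $t4, $t4, 127: $t4=25&127=25
after add $t4, $t4, 8: $t4=25+8=33
after add $t5, $t5, 4: $t5=100+4=104
after add $t3, $t3, 1: $t3=0+1=1
cmp $t3, 3  (cmp 1,3)
bne L0: taken
after add $t4, $t4, 7: $t4=33+7=40
after lw $t4, 0($t5): $t4=M[104]=26
after and $t4, $t4, 127: $t4=26&127=26
after add $t4, $t4, 8: $t4=26+8=34
after add $t5, $t5, 4: $t5=104+4=108
after add $t3, $t3, 1: $t3=1+1=2
cmp $t3, 3  (cmp 2,3)
bne L0: taken
after add $t4, $t4, 7: $t4=34+7=41
after lw $t4, 0($t5): $t4=M[108]=19
after and $t4, $t4, 127: $t4=19&127=19
after add $t4, $t4, 8: $t4=19+8=27
after add $t5, $t5, 4: $t5=108+4=112
after add $t3, $t3, 1: $t3=2+1=3
cmp $t3, 3  (cmp 3,3)
bne L0: not taken
sw $t4, (104) → M[104]=27
After step 28: $t4 = 27.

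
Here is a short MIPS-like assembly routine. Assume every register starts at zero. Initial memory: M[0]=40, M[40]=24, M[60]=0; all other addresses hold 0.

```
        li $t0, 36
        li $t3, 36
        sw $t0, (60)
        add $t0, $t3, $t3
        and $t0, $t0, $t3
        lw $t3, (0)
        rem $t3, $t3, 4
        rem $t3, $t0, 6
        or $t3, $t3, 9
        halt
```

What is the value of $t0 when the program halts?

0

$t0=36
$t3=36
sw $t0, (60) → M[60]=36
$t0=36+36=72
$t0=72&36=0
$t3=M[0]=40
$t3=40%4=0
$t3=0%6=0
$t3=0|9=9
halt.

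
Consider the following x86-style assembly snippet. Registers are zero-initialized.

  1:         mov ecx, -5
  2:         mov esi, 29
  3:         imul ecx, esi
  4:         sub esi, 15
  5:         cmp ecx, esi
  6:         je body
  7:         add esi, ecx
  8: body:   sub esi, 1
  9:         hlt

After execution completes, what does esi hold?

after mov ecx, -5: ecx=-5
after mov esi, 29: esi=29
after imul ecx, esi: ecx=(-5)*29=-145
after sub esi, 15: esi=29-15=14
cmp ecx, esi  (cmp -145,14)
je body: not taken
after add esi, ecx: esi=14+(-145)=-131
after sub esi, 1: esi=(-131)-1=-132
halt.

-132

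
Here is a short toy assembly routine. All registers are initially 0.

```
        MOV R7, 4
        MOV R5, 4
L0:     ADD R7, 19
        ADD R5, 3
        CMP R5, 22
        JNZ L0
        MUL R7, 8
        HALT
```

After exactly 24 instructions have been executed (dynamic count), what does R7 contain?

118

MOV R7, 4 → R7=4
MOV R5, 4 → R5=4
ADD R7, 19 → R7=4+19=23
ADD R5, 3 → R5=4+3=7
CMP R5, 22  (cmp 7,22)
JNZ L0: taken
ADD R7, 19 → R7=23+19=42
ADD R5, 3 → R5=7+3=10
CMP R5, 22  (cmp 10,22)
JNZ L0: taken
ADD R7, 19 → R7=42+19=61
ADD R5, 3 → R5=10+3=13
CMP R5, 22  (cmp 13,22)
JNZ L0: taken
ADD R7, 19 → R7=61+19=80
ADD R5, 3 → R5=13+3=16
CMP R5, 22  (cmp 16,22)
JNZ L0: taken
ADD R7, 19 → R7=80+19=99
ADD R5, 3 → R5=16+3=19
CMP R5, 22  (cmp 19,22)
JNZ L0: taken
ADD R7, 19 → R7=99+19=118
ADD R5, 3 → R5=19+3=22
After step 24: R7 = 118.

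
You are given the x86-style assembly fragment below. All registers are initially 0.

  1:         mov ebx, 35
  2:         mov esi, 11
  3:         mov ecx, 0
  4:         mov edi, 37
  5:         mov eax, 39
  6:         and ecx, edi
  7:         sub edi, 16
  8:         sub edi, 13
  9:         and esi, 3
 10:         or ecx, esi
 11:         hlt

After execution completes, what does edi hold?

mov ebx, 35 → ebx=35
mov esi, 11 → esi=11
mov ecx, 0 → ecx=0
mov edi, 37 → edi=37
mov eax, 39 → eax=39
and ecx, edi → ecx=0&37=0
sub edi, 16 → edi=37-16=21
sub edi, 13 → edi=21-13=8
and esi, 3 → esi=11&3=3
or ecx, esi → ecx=0|3=3
halt.

8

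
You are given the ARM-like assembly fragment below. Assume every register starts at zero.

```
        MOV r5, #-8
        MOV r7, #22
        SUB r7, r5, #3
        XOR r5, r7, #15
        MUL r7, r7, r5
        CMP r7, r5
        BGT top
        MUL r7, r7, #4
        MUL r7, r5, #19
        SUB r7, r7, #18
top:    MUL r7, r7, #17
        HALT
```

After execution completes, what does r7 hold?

r5=-8
r7=22
r7=(-8)-3=-11
r5=(-11)^15=-6
r7=(-11)*(-6)=66
CMP r7, r5  (cmp 66,-6)
BGT top: taken
r7=66*17=1122
halt.

1122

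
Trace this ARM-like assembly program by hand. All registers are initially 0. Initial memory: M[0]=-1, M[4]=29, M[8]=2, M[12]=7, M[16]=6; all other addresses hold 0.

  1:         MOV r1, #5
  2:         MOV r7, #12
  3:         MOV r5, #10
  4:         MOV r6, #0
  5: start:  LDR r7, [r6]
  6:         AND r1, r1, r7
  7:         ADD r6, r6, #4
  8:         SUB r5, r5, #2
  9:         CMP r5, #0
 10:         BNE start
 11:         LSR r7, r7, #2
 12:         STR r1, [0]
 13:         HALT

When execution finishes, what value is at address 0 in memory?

0

r1=5
r7=12
r5=10
r6=0
r7=M[0]=-1
r1=5&(-1)=5
r6=0+4=4
r5=10-2=8
CMP r5, #0  (cmp 8,0)
BNE start: taken
r7=M[4]=29
r1=5&29=5
r6=4+4=8
r5=8-2=6
CMP r5, #0  (cmp 6,0)
BNE start: taken
r7=M[8]=2
r1=5&2=0
r6=8+4=12
r5=6-2=4
CMP r5, #0  (cmp 4,0)
BNE start: taken
r7=M[12]=7
r1=0&7=0
r6=12+4=16
r5=4-2=2
CMP r5, #0  (cmp 2,0)
BNE start: taken
r7=M[16]=6
r1=0&6=0
r6=16+4=20
r5=2-2=0
CMP r5, #0  (cmp 0,0)
BNE start: not taken
r7=6>>2=1
STR r1, [0] → M[0]=0
halt.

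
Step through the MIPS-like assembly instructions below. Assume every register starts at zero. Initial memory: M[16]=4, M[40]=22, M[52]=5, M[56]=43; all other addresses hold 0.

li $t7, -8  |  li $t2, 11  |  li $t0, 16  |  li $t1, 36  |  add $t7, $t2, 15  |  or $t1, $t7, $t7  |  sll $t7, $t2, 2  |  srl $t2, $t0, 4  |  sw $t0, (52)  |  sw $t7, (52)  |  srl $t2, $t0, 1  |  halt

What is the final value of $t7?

after li $t7, -8: $t7=-8
after li $t2, 11: $t2=11
after li $t0, 16: $t0=16
after li $t1, 36: $t1=36
after add $t7, $t2, 15: $t7=11+15=26
after or $t1, $t7, $t7: $t1=26|26=26
after sll $t7, $t2, 2: $t7=11<<2=44
after srl $t2, $t0, 4: $t2=16>>4=1
sw $t0, (52) → M[52]=16
sw $t7, (52) → M[52]=44
after srl $t2, $t0, 1: $t2=16>>1=8
halt.

44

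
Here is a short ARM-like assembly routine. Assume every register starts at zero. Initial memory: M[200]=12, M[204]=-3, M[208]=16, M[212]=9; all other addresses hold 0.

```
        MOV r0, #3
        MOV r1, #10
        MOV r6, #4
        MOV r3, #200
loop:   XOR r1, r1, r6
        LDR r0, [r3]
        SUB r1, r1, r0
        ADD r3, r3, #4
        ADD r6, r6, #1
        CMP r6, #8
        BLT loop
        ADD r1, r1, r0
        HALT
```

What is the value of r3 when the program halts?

MOV r0, #3 → r0=3
MOV r1, #10 → r1=10
MOV r6, #4 → r6=4
MOV r3, #200 → r3=200
XOR r1, r1, r6 → r1=10^4=14
LDR r0, [r3] → r0=M[200]=12
SUB r1, r1, r0 → r1=14-12=2
ADD r3, r3, #4 → r3=200+4=204
ADD r6, r6, #1 → r6=4+1=5
CMP r6, #8  (cmp 5,8)
BLT loop: taken
XOR r1, r1, r6 → r1=2^5=7
LDR r0, [r3] → r0=M[204]=-3
SUB r1, r1, r0 → r1=7-(-3)=10
ADD r3, r3, #4 → r3=204+4=208
ADD r6, r6, #1 → r6=5+1=6
CMP r6, #8  (cmp 6,8)
BLT loop: taken
XOR r1, r1, r6 → r1=10^6=12
LDR r0, [r3] → r0=M[208]=16
SUB r1, r1, r0 → r1=12-16=-4
ADD r3, r3, #4 → r3=208+4=212
ADD r6, r6, #1 → r6=6+1=7
CMP r6, #8  (cmp 7,8)
BLT loop: taken
XOR r1, r1, r6 → r1=(-4)^7=-5
LDR r0, [r3] → r0=M[212]=9
SUB r1, r1, r0 → r1=(-5)-9=-14
ADD r3, r3, #4 → r3=212+4=216
ADD r6, r6, #1 → r6=7+1=8
CMP r6, #8  (cmp 8,8)
BLT loop: not taken
ADD r1, r1, r0 → r1=(-14)+9=-5
halt.

216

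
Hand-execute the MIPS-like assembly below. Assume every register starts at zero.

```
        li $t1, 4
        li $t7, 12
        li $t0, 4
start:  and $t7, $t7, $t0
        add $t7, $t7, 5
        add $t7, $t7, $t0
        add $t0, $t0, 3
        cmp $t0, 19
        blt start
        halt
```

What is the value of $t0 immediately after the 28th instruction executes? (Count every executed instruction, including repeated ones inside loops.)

16

li $t1, 4 → $t1=4
li $t7, 12 → $t7=12
li $t0, 4 → $t0=4
and $t7, $t7, $t0 → $t7=12&4=4
add $t7, $t7, 5 → $t7=4+5=9
add $t7, $t7, $t0 → $t7=9+4=13
add $t0, $t0, 3 → $t0=4+3=7
cmp $t0, 19  (cmp 7,19)
blt start: taken
and $t7, $t7, $t0 → $t7=13&7=5
add $t7, $t7, 5 → $t7=5+5=10
add $t7, $t7, $t0 → $t7=10+7=17
add $t0, $t0, 3 → $t0=7+3=10
cmp $t0, 19  (cmp 10,19)
blt start: taken
and $t7, $t7, $t0 → $t7=17&10=0
add $t7, $t7, 5 → $t7=0+5=5
add $t7, $t7, $t0 → $t7=5+10=15
add $t0, $t0, 3 → $t0=10+3=13
cmp $t0, 19  (cmp 13,19)
blt start: taken
and $t7, $t7, $t0 → $t7=15&13=13
add $t7, $t7, 5 → $t7=13+5=18
add $t7, $t7, $t0 → $t7=18+13=31
add $t0, $t0, 3 → $t0=13+3=16
cmp $t0, 19  (cmp 16,19)
blt start: taken
and $t7, $t7, $t0 → $t7=31&16=16
After step 28: $t0 = 16.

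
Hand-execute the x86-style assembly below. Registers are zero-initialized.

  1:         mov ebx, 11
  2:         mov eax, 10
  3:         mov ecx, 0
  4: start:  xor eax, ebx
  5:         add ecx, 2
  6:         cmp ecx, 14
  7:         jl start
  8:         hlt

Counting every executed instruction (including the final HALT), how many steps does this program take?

after mov ebx, 11: ebx=11
after mov eax, 10: eax=10
after mov ecx, 0: ecx=0
after xor eax, ebx: eax=10^11=1
after add ecx, 2: ecx=0+2=2
cmp ecx, 14  (cmp 2,14)
jl start: taken
after xor eax, ebx: eax=1^11=10
after add ecx, 2: ecx=2+2=4
cmp ecx, 14  (cmp 4,14)
jl start: taken
after xor eax, ebx: eax=10^11=1
after add ecx, 2: ecx=4+2=6
cmp ecx, 14  (cmp 6,14)
jl start: taken
after xor eax, ebx: eax=1^11=10
after add ecx, 2: ecx=6+2=8
cmp ecx, 14  (cmp 8,14)
jl start: taken
after xor eax, ebx: eax=10^11=1
after add ecx, 2: ecx=8+2=10
cmp ecx, 14  (cmp 10,14)
jl start: taken
after xor eax, ebx: eax=1^11=10
after add ecx, 2: ecx=10+2=12
cmp ecx, 14  (cmp 12,14)
jl start: taken
after xor eax, ebx: eax=10^11=1
after add ecx, 2: ecx=12+2=14
cmp ecx, 14  (cmp 14,14)
jl start: not taken
halt.
Total executed instructions: 32.

32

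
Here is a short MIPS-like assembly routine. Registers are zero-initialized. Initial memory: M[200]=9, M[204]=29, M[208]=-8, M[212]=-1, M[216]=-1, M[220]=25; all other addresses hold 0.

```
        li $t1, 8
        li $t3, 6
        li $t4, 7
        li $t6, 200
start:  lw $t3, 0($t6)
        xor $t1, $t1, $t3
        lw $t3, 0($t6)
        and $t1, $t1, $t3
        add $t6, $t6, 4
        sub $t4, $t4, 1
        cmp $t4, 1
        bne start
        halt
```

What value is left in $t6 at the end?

after li $t1, 8: $t1=8
after li $t3, 6: $t3=6
after li $t4, 7: $t4=7
after li $t6, 200: $t6=200
after lw $t3, 0($t6): $t3=M[200]=9
after xor $t1, $t1, $t3: $t1=8^9=1
after lw $t3, 0($t6): $t3=M[200]=9
after and $t1, $t1, $t3: $t1=1&9=1
after add $t6, $t6, 4: $t6=200+4=204
after sub $t4, $t4, 1: $t4=7-1=6
cmp $t4, 1  (cmp 6,1)
bne start: taken
after lw $t3, 0($t6): $t3=M[204]=29
after xor $t1, $t1, $t3: $t1=1^29=28
after lw $t3, 0($t6): $t3=M[204]=29
after and $t1, $t1, $t3: $t1=28&29=28
after add $t6, $t6, 4: $t6=204+4=208
after sub $t4, $t4, 1: $t4=6-1=5
cmp $t4, 1  (cmp 5,1)
bne start: taken
after lw $t3, 0($t6): $t3=M[208]=-8
after xor $t1, $t1, $t3: $t1=28^(-8)=-28
after lw $t3, 0($t6): $t3=M[208]=-8
after and $t1, $t1, $t3: $t1=(-28)&(-8)=-32
after add $t6, $t6, 4: $t6=208+4=212
after sub $t4, $t4, 1: $t4=5-1=4
cmp $t4, 1  (cmp 4,1)
bne start: taken
after lw $t3, 0($t6): $t3=M[212]=-1
after xor $t1, $t1, $t3: $t1=(-32)^(-1)=31
after lw $t3, 0($t6): $t3=M[212]=-1
after and $t1, $t1, $t3: $t1=31&(-1)=31
after add $t6, $t6, 4: $t6=212+4=216
after sub $t4, $t4, 1: $t4=4-1=3
cmp $t4, 1  (cmp 3,1)
bne start: taken
after lw $t3, 0($t6): $t3=M[216]=-1
after xor $t1, $t1, $t3: $t1=31^(-1)=-32
after lw $t3, 0($t6): $t3=M[216]=-1
after and $t1, $t1, $t3: $t1=(-32)&(-1)=-32
after add $t6, $t6, 4: $t6=216+4=220
after sub $t4, $t4, 1: $t4=3-1=2
cmp $t4, 1  (cmp 2,1)
bne start: taken
after lw $t3, 0($t6): $t3=M[220]=25
after xor $t1, $t1, $t3: $t1=(-32)^25=-7
after lw $t3, 0($t6): $t3=M[220]=25
after and $t1, $t1, $t3: $t1=(-7)&25=25
after add $t6, $t6, 4: $t6=220+4=224
after sub $t4, $t4, 1: $t4=2-1=1
cmp $t4, 1  (cmp 1,1)
bne start: not taken
halt.

224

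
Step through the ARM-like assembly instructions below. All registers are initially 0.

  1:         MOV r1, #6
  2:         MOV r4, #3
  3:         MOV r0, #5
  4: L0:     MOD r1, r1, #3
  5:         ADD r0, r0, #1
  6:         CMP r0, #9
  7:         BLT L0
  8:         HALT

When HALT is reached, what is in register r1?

0

after MOV r1, #6: r1=6
after MOV r4, #3: r4=3
after MOV r0, #5: r0=5
after MOD r1, r1, #3: r1=6%3=0
after ADD r0, r0, #1: r0=5+1=6
CMP r0, #9  (cmp 6,9)
BLT L0: taken
after MOD r1, r1, #3: r1=0%3=0
after ADD r0, r0, #1: r0=6+1=7
CMP r0, #9  (cmp 7,9)
BLT L0: taken
after MOD r1, r1, #3: r1=0%3=0
after ADD r0, r0, #1: r0=7+1=8
CMP r0, #9  (cmp 8,9)
BLT L0: taken
after MOD r1, r1, #3: r1=0%3=0
after ADD r0, r0, #1: r0=8+1=9
CMP r0, #9  (cmp 9,9)
BLT L0: not taken
halt.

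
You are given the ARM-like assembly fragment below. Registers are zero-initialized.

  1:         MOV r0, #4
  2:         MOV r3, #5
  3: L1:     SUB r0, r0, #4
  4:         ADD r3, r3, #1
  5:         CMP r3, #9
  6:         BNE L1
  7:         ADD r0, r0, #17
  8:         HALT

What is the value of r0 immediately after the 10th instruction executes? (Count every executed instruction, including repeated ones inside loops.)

MOV r0, #4 → r0=4
MOV r3, #5 → r3=5
SUB r0, r0, #4 → r0=4-4=0
ADD r3, r3, #1 → r3=5+1=6
CMP r3, #9  (cmp 6,9)
BNE L1: taken
SUB r0, r0, #4 → r0=0-4=-4
ADD r3, r3, #1 → r3=6+1=7
CMP r3, #9  (cmp 7,9)
BNE L1: taken
After step 10: r0 = -4.

-4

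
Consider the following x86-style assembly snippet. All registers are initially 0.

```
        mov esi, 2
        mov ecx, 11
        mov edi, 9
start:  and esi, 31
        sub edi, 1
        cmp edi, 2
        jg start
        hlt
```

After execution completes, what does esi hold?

mov esi, 2 → esi=2
mov ecx, 11 → ecx=11
mov edi, 9 → edi=9
and esi, 31 → esi=2&31=2
sub edi, 1 → edi=9-1=8
cmp edi, 2  (cmp 8,2)
jg start: taken
and esi, 31 → esi=2&31=2
sub edi, 1 → edi=8-1=7
cmp edi, 2  (cmp 7,2)
jg start: taken
and esi, 31 → esi=2&31=2
sub edi, 1 → edi=7-1=6
cmp edi, 2  (cmp 6,2)
jg start: taken
and esi, 31 → esi=2&31=2
sub edi, 1 → edi=6-1=5
cmp edi, 2  (cmp 5,2)
jg start: taken
and esi, 31 → esi=2&31=2
sub edi, 1 → edi=5-1=4
cmp edi, 2  (cmp 4,2)
jg start: taken
and esi, 31 → esi=2&31=2
sub edi, 1 → edi=4-1=3
cmp edi, 2  (cmp 3,2)
jg start: taken
and esi, 31 → esi=2&31=2
sub edi, 1 → edi=3-1=2
cmp edi, 2  (cmp 2,2)
jg start: not taken
halt.

2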